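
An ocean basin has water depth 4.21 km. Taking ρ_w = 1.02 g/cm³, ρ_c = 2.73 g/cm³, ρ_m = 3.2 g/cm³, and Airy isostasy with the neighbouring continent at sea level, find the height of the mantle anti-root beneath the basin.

Isostatic balance requires: replacing crust with seawater at the top is compensated by replacing crust with mantle at the base: d (ρ_c − ρ_w) = a (ρ_m − ρ_c).
a = d (ρ_c − ρ_w)/(ρ_m − ρ_c) = 4.21 km × 1.71/0.47 = 15.3 km.

15.3 km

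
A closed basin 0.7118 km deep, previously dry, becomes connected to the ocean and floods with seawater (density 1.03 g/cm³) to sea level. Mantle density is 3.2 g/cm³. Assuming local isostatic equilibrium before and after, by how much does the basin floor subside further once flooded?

After flooding the water column is d + s deep. Its weight must equal the weight of mantle displaced by the extra subsidence s: (d + s) ρ_w = s ρ_m.
s = d ρ_w / (ρ_m − ρ_w) = 0.7118 km × 1.03/(3.2 − 1.03) = 0.338 km.

0.338 km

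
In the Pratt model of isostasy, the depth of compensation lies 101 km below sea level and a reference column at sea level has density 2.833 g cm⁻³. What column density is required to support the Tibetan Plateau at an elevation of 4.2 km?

Pratt balance: ρ_ref D = ρ (D + h).
ρ = ρ_ref D/(D + h) = 2.833 × 101 km/(101 km + 4.2 km) = 2.72 g cm⁻³.

2.72 g cm⁻³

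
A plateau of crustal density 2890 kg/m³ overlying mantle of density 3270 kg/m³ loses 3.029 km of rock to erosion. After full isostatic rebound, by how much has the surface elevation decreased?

0.352 km

Rebound u = e ρ_c/ρ_m = 3.029 km × 2890/3270 = 2.677 km.
Net surface drop = e − u = 3.029 km − 2.677 km = e (ρ_m − ρ_c)/ρ_m = 0.352 km.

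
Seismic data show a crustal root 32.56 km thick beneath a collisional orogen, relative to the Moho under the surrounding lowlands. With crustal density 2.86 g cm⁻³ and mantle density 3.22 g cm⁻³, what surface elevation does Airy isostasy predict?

Equating mass per unit area of the two columns: ρ_c h = (ρ_m − ρ_c) r.
h = r (ρ_m − ρ_c) / ρ_c = 32.56 km × (3.22 − 2.86) / 2.86 = 4.1 km.

4.1 km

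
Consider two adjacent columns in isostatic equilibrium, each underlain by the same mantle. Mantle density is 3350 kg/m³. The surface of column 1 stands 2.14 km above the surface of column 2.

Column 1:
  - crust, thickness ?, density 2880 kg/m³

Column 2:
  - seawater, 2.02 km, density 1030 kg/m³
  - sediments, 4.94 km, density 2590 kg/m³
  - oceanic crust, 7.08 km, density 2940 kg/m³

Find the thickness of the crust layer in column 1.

Take the compensation level at the base of the deeper column (depth z_c below the surface of column 1) and equate Σ ρ_i t_i down to z_c; mantle fills any gap and the z_c terms cancel.
Column 1: x×2880 + (z_c − 0 − x)×3350
Column 2: 2.14×0 + 2.02×1030 + 4.94×2590 + 7.08×2940 + (z_c − 2.14 − 14.04)×3350
The z_c×3350 term appears on both sides and cancels. Collect the known terms of each column as K = Σ(ρt)_known − 3350 × (depth of known layers): K_1 = 0 − 3350×0 = 0; K_2 = 35690.4 − 3350×(2.14 + 14.04) = −18512.6.
Balance: K_1 − x×(3350 − 2880) = K_2, so x = (K_1 − K_2)/(3350 − 2880) = 18512.6/470 = 39.4 km.

39.4 km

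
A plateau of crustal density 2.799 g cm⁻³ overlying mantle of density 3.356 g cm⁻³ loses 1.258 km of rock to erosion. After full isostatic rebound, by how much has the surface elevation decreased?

Rebound u = e ρ_c/ρ_m = 1.258 km × 2.799/3.356 = 1.049 km.
Net surface drop = e − u = 1.258 km − 1.049 km = e (ρ_m − ρ_c)/ρ_m = 0.209 km.

0.209 km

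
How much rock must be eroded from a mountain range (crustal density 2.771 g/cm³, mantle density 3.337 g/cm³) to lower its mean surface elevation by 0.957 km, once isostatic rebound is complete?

Net drop Δ = e − u = e − e ρ_c/ρ_m = e (ρ_m − ρ_c)/ρ_m.
e = Δ ρ_m/(ρ_m − ρ_c) = 0.957 km × 3.337/0.566 = 5.64 km.

5.64 km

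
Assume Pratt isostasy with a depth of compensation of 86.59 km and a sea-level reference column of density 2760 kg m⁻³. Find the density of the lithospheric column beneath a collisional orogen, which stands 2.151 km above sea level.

Pratt balance: ρ_ref D = ρ (D + h).
ρ = ρ_ref D/(D + h) = 2760 × 86.59 km/(86.59 km + 2.151 km) = 2690 kg m⁻³.

2690 kg m⁻³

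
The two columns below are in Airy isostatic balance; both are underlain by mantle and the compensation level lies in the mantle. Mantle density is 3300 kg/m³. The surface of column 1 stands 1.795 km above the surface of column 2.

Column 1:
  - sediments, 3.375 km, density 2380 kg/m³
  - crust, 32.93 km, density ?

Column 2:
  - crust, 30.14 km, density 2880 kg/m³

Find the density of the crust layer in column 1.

2830 kg/m³

Take the compensation level at the base of the deeper column (depth z_c below the surface of column 1) and equate Σ ρ_i t_i down to z_c; mantle fills any gap and the z_c terms cancel.
Column 1: 3.375×2380 + 32.93×ρ + (z_c − 36.305)×3300
Column 2: 1.795×0 + 30.14×2880 + (z_c − 1.795 − 30.14)×3300
The z_c×3300 term appears on both sides and cancels. Collect the known terms of each column as K = Σ(ρt)_known − 3300 × (depth of known layers): K_1 = 8032.5 − 3300×36.305 = −111774; K_2 = 86803.2 − 3300×(1.795 + 30.14) = −18582.3.
Balance: K_1 + 32.93×ρ = K_2, so ρ = (K_2 − K_1)/32.93 = 93191.7/32.93 = 2830 kg/m³.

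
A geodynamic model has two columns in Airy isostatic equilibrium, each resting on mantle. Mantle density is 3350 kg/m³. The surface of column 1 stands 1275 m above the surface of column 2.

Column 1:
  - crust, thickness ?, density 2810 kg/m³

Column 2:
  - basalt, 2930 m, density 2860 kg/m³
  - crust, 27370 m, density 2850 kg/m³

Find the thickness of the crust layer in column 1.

Take the compensation level at the base of the deeper column (depth z_c below the surface of column 1) and equate Σ ρ_i t_i down to z_c; mantle fills any gap and the z_c terms cancel.
Column 1: x×2810 + (z_c − 0 − x)×3350
Column 2: 1275×0 + 2930×2860 + 27370×2850 + (z_c − 1275 − 30300)×3350
The z_c×3350 term appears on both sides and cancels. Collect the known terms of each column as K = Σ(ρt)_known − 3350 × (depth of known layers): K_1 = 0 − 3350×0 = 0; K_2 = 86384300 − 3350×(1275 + 30300) = −19391950.
Balance: K_1 − x×(3350 − 2810) = K_2, so x = (K_1 − K_2)/(3350 − 2810) = 19392000/540 = 35900 m.

35900 m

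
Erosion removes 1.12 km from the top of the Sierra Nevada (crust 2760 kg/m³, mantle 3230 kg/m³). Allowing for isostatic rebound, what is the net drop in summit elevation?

Rebound u = e ρ_c/ρ_m = 1.12 km × 2760/3230 = 0.957 km.
Net surface drop = e − u = 1.12 km − 0.957 km = e (ρ_m − ρ_c)/ρ_m = 0.163 km.

0.163 km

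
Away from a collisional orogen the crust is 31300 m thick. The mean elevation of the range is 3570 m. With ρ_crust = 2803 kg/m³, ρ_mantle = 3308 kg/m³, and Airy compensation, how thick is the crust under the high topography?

54700 m

Root depth r = h ρ_c / (ρ_m − ρ_c) = 3570 m × 2803 / 505 = 19820 m.
Total thickness = T + h + r = 31300 m + 3570 m + 19820 m = 54700 m.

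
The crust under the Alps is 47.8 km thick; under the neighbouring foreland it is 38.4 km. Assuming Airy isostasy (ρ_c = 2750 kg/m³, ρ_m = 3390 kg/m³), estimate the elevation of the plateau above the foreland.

1.77 km

Excess crust Δ = 47.8 km − 38.4 km = 9.4 km, split between elevation h and root r with h + r = Δ.
Airy balance ρ_c h = (ρ_m − ρ_c) r gives r = h ρ_c/(ρ_m − ρ_c), so h (1 + ρ_c/(ρ_m − ρ_c)) = Δ, i.e. h = Δ (ρ_m − ρ_c)/ρ_m.
h = 9.4 km × 640/3390 = 1.77 km.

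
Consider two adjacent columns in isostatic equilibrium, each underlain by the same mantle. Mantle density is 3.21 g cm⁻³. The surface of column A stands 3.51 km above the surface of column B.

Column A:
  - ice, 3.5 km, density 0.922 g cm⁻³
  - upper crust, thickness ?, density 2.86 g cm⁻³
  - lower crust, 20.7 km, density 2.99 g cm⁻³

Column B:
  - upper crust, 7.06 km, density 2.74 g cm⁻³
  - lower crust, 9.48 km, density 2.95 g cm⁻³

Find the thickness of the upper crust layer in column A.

12.8 km

Take the compensation level at the base of the deeper column (depth z_c below the surface of column A) and equate Σ ρ_i t_i down to z_c; mantle fills any gap and the z_c terms cancel.
Column A: 3.5×0.922 + x×2.86 + 20.7×2.99 + (z_c − 24.2 − x)×3.21
Column B: 3.51×0 + 7.06×2.74 + 9.48×2.95 + (z_c − 3.51 − 16.54)×3.21
The z_c×3.21 term appears on both sides and cancels. Collect the known terms of each column as K = Σ(ρt)_known − 3.21 × (depth of known layers): K_A = 65.12 − 3.21×24.2 = −12.562; K_B = 47.3104 − 3.21×(3.51 + 16.54) = −17.0501.
Balance: K_A − x×(3.21 − 2.86) = K_B, so x = (K_A − K_B)/(3.21 − 2.86) = 4.4881/0.35 = 12.8 km.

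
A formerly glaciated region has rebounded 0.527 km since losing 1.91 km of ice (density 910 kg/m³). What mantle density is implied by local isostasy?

3300 kg/m³

ρ_m = ρ_ice t / u = 910 × 1.91 km/0.527 km = 3300 kg/m³.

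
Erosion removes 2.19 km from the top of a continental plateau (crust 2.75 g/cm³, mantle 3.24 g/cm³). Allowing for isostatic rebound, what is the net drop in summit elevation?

Rebound u = e ρ_c/ρ_m = 2.19 km × 2.75/3.24 = 1.859 km.
Net surface drop = e − u = 2.19 km − 1.859 km = e (ρ_m − ρ_c)/ρ_m = 0.331 km.

0.331 km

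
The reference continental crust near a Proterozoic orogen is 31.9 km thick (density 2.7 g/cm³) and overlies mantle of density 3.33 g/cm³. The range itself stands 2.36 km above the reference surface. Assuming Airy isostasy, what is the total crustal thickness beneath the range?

Root depth r = h ρ_c / (ρ_m − ρ_c) = 2.36 km × 2.7 / 0.63 = 10.11 km.
Total thickness = T + h + r = 31.9 km + 2.36 km + 10.11 km = 44.4 km.

44.4 km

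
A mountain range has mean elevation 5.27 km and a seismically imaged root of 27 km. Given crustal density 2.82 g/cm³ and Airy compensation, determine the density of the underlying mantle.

3.37 g/cm³

Airy balance: ρ_c h = (ρ_m − ρ_c) r → ρ_m = ρ_c (1 + h/r).
ρ_m = 2.82 × (1 + 5.27 km/27 km) = 3.37 g/cm³.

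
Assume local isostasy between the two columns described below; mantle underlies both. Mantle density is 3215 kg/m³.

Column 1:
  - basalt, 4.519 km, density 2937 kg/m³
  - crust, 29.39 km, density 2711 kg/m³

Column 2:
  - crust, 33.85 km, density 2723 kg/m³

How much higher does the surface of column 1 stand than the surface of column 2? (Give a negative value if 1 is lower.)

For any compensation level in the mantle, the mantle terms cancel and isostasy reduces to e = (Σt_1 − Σt_2) − (Σ(ρt)_1 − Σ(ρt)_2) / ρ_m.
Σt_1 = 33.909 km; Σt_2 = 33.85 km; Σ(ρt)_1 = 92948.593; Σ(ρt)_2 = 92173.55 (in km·kg/m³).
e = (33.909 − 33.85) − (92948.593 − 92173.55) / 3215 = −0.182 km.

−0.182 km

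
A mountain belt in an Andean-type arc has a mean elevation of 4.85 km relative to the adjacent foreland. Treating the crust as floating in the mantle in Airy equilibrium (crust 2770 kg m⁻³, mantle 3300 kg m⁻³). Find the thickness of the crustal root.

25.3 km

For local isostatic compensation: the weight of the topography is balanced by the buoyancy of the root, ρ_c h = (ρ_m − ρ_c) r.
r = h · ρ_c / (ρ_m − ρ_c) = 4.85 km × 2770 / (3300 − 2770) = 25.3 km.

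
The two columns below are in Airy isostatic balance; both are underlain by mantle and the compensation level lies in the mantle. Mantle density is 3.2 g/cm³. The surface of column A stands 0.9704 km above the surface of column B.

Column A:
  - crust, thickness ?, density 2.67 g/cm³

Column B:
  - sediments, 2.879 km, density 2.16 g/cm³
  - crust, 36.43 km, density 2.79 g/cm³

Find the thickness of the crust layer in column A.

39.7 km

Take the compensation level at the base of the deeper column (depth z_c below the surface of column A) and equate Σ ρ_i t_i down to z_c; mantle fills any gap and the z_c terms cancel.
Column A: x×2.67 + (z_c − 0 − x)×3.2
Column B: 0.9704×0 + 2.879×2.16 + 36.43×2.79 + (z_c − 0.9704 − 39.309)×3.2
The z_c×3.2 term appears on both sides and cancels. Collect the known terms of each column as K = Σ(ρt)_known − 3.2 × (depth of known layers): K_A = 0 − 3.2×0 = 0; K_B = 107.85834 − 3.2×(0.9704 + 39.309) = −21.03574.
Balance: K_A − x×(3.2 − 2.67) = K_B, so x = (K_A − K_B)/(3.2 − 2.67) = 21.0357/0.53 = 39.7 km.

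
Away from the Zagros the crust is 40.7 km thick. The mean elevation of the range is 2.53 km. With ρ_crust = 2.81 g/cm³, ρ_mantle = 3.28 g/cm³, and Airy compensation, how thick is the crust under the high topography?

Root depth r = h ρ_c / (ρ_m − ρ_c) = 2.53 km × 2.81 / 0.47 = 15.13 km.
Total thickness = T + h + r = 40.7 km + 2.53 km + 15.13 km = 58.4 km.

58.4 km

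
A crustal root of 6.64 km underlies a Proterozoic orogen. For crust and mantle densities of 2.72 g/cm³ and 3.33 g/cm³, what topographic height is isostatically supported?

1.49 km

By Archimedes' principle applied to the lithosphere: ρ_c h = (ρ_m − ρ_c) r.
h = r (ρ_m − ρ_c) / ρ_c = 6.64 km × (3.33 − 2.72) / 2.72 = 1.49 km.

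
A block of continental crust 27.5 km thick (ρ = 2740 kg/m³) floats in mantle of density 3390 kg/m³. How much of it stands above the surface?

5.27 km

Floating equilibrium: submerged depth d = t ρ_obj/ρ_fluid = 27.5 km × 2740/3390 = 22.23 km.
Freeboard = t − d = 27.5 km − 22.23 km = 5.27 km.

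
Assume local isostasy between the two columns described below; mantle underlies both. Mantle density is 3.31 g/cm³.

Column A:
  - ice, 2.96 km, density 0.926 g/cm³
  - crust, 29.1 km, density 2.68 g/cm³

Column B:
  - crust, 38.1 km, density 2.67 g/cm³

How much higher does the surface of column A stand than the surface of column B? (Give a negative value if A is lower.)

0.304 km

For any compensation level in the mantle, the mantle terms cancel and isostasy reduces to e = (Σt_A − Σt_B) − (Σ(ρt)_A − Σ(ρt)_B) / ρ_m.
Σt_A = 32.06 km; Σt_B = 38.1 km; Σ(ρt)_A = 80.72896; Σ(ρt)_B = 101.727 (in km·g/cm³).
e = (32.06 − 38.1) − (80.72896 − 101.727) / 3.31 = 0.304 km.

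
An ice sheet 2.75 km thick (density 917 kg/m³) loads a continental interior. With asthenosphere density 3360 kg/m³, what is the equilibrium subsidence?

0.751 km

Balancing pressure at the compensation depth: the ice load ρ_ice t is balanced by mantle displaced below, ρ_m s.
s = t ρ_ice / ρ_m = 2.75 km × 917/3360 = 0.751 km.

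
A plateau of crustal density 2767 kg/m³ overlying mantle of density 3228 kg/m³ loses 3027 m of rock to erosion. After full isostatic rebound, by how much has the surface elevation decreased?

432 m

Rebound u = e ρ_c/ρ_m = 3027 m × 2767/3228 = 2595 m.
Net surface drop = e − u = 3027 m − 2595 m = e (ρ_m − ρ_c)/ρ_m = 432 m.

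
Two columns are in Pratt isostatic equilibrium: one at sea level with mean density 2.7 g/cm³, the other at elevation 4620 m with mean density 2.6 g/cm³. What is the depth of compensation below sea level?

120000 m

ρ_ref D = ρ (D + h) → D (ρ_ref − ρ) = ρ h.
D = ρ h/(ρ_ref − ρ) = 2.6 × 4620 m/(2.7 − 2.6) = 120000 m.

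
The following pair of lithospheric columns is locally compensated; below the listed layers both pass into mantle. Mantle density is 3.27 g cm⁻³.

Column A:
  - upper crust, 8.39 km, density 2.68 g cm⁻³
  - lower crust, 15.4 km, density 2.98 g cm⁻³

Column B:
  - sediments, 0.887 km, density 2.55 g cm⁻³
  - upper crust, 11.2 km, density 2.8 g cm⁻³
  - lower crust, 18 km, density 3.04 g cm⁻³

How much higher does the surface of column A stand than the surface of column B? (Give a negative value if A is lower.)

For any compensation level in the mantle, the mantle terms cancel and isostasy reduces to e = (Σt_A − Σt_B) − (Σ(ρt)_A − Σ(ρt)_B) / ρ_m.
Σt_A = 23.79 km; Σt_B = 30.087 km; Σ(ρt)_A = 68.3772; Σ(ρt)_B = 88.34185 (in km·g cm⁻³).
e = (23.79 − 30.087) − (68.3772 − 88.34185) / 3.27 = −0.192 km.

−0.192 km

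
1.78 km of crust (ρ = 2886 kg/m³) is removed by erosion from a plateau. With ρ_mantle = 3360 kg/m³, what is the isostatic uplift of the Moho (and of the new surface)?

Unloading: uplift u = e ρ_c/ρ_m = 1.78 km × 2886/3360 = 1.53 km.

1.53 km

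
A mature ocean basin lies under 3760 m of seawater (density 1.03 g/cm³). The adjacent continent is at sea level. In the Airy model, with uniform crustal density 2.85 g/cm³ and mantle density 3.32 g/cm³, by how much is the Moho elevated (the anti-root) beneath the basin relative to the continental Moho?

14600 m

In Airy isostatic equilibrium: replacing crust with seawater at the top is compensated by replacing crust with mantle at the base: d (ρ_c − ρ_w) = a (ρ_m − ρ_c).
a = d (ρ_c − ρ_w)/(ρ_m − ρ_c) = 3760 m × 1.82/0.47 = 14600 m.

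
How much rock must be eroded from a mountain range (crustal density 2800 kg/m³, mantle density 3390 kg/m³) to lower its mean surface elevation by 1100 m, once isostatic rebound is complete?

6320 m

Net drop Δ = e − u = e − e ρ_c/ρ_m = e (ρ_m − ρ_c)/ρ_m.
e = Δ ρ_m/(ρ_m − ρ_c) = 1100 m × 3390/590 = 6320 m.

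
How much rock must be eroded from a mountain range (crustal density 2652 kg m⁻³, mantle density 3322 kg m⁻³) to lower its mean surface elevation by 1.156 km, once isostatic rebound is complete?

Net drop Δ = e − u = e − e ρ_c/ρ_m = e (ρ_m − ρ_c)/ρ_m.
e = Δ ρ_m/(ρ_m − ρ_c) = 1.156 km × 3322/670 = 5.73 km.

5.73 km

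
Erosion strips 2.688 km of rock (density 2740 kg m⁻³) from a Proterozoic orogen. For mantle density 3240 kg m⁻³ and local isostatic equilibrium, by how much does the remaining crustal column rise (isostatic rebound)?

2.27 km

Unloading: uplift u = e ρ_c/ρ_m = 2.688 km × 2740/3240 = 2.27 km.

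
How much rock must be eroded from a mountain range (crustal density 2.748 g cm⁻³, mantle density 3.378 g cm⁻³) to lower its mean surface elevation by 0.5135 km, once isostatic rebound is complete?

Net drop Δ = e − u = e − e ρ_c/ρ_m = e (ρ_m − ρ_c)/ρ_m.
e = Δ ρ_m/(ρ_m − ρ_c) = 0.5135 km × 3.378/0.63 = 2.75 km.

2.75 km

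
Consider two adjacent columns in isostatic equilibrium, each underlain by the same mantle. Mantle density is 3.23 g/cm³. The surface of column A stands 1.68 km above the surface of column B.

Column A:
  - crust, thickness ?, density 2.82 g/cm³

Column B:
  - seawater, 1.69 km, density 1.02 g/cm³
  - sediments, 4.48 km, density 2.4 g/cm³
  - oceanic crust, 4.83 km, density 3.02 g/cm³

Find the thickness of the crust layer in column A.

33.9 km

Take the compensation level at the base of the deeper column (depth z_c below the surface of column A) and equate Σ ρ_i t_i down to z_c; mantle fills any gap and the z_c terms cancel.
Column A: x×2.82 + (z_c − 0 − x)×3.23
Column B: 1.68×0 + 1.69×1.02 + 4.48×2.4 + 4.83×3.02 + (z_c − 1.68 − 11)×3.23
The z_c×3.23 term appears on both sides and cancels. Collect the known terms of each column as K = Σ(ρt)_known − 3.23 × (depth of known layers): K_A = 0 − 3.23×0 = 0; K_B = 27.0624 − 3.23×(1.68 + 11) = −13.894.
Balance: K_A − x×(3.23 − 2.82) = K_B, so x = (K_A − K_B)/(3.23 − 2.82) = 13.894/0.41 = 33.9 km.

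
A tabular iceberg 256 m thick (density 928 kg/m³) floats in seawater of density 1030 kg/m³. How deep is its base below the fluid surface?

231 m

Draft d = t ρ_obj/ρ_fluid = 256 m × 928/1030 = 231 m.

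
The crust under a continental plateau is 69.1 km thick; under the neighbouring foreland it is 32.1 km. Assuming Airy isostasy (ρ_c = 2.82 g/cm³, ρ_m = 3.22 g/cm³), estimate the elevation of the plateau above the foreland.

Excess crust Δ = 69.1 km − 32.1 km = 37 km, split between elevation h and root r with h + r = Δ.
Airy balance ρ_c h = (ρ_m − ρ_c) r gives r = h ρ_c/(ρ_m − ρ_c), so h (1 + ρ_c/(ρ_m − ρ_c)) = Δ, i.e. h = Δ (ρ_m − ρ_c)/ρ_m.
h = 37 km × 0.4/3.22 = 4.6 km.

4.6 km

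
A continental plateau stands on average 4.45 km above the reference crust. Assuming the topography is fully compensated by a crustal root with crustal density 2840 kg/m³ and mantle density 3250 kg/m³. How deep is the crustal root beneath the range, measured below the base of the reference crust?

For local isostatic compensation: the weight of the topography is balanced by the buoyancy of the root, ρ_c h = (ρ_m − ρ_c) r.
r = h · ρ_c / (ρ_m − ρ_c) = 4.45 km × 2840 / (3250 − 2840) = 30.8 km.

30.8 km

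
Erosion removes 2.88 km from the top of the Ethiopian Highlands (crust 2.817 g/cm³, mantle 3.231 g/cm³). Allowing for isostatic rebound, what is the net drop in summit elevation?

Rebound u = e ρ_c/ρ_m = 2.88 km × 2.817/3.231 = 2.511 km.
Net surface drop = e − u = 2.88 km − 2.511 km = e (ρ_m − ρ_c)/ρ_m = 0.369 km.

0.369 km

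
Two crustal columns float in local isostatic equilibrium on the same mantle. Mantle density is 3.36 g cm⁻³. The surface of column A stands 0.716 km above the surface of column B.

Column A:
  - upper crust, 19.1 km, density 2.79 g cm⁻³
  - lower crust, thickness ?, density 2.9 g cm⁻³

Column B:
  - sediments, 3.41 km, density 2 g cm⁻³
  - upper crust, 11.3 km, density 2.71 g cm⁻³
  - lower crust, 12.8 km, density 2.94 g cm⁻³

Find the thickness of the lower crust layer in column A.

Take the compensation level at the base of the deeper column (depth z_c below the surface of column A) and equate Σ ρ_i t_i down to z_c; mantle fills any gap and the z_c terms cancel.
Column A: 19.1×2.79 + x×2.9 + (z_c − 19.1 − x)×3.36
Column B: 0.716×0 + 3.41×2 + 11.3×2.71 + 12.8×2.94 + (z_c − 0.716 − 27.51)×3.36
The z_c×3.36 term appears on both sides and cancels. Collect the known terms of each column as K = Σ(ρt)_known − 3.36 × (depth of known layers): K_A = 53.289 − 3.36×19.1 = −10.887; K_B = 75.075 − 3.36×(0.716 + 27.51) = −19.76436.
Balance: K_A − x×(3.36 − 2.9) = K_B, so x = (K_A − K_B)/(3.36 − 2.9) = 8.87736/0.46 = 19.3 km.

19.3 km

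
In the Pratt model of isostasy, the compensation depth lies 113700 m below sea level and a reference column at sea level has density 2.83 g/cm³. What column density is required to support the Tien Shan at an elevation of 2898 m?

Pratt balance: ρ_ref D = ρ (D + h).
ρ = ρ_ref D/(D + h) = 2.83 × 113700 m/(113700 m + 2898 m) = 2.76 g/cm³.

2.76 g/cm³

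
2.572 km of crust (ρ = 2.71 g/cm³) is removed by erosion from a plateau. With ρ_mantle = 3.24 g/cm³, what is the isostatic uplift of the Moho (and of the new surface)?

Unloading: uplift u = e ρ_c/ρ_m = 2.572 km × 2.71/3.24 = 2.15 km.

2.15 km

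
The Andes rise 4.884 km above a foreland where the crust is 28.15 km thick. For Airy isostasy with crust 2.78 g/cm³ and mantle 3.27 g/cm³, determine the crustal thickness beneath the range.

60.7 km

Root depth r = h ρ_c / (ρ_m − ρ_c) = 4.884 km × 2.78 / 0.49 = 27.71 km.
Total thickness = T + h + r = 28.15 km + 4.884 km + 27.71 km = 60.7 km.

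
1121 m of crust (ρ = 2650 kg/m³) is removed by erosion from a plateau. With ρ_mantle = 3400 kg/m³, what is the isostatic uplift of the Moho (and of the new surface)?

Unloading: uplift u = e ρ_c/ρ_m = 1121 m × 2650/3400 = 874 m.

874 m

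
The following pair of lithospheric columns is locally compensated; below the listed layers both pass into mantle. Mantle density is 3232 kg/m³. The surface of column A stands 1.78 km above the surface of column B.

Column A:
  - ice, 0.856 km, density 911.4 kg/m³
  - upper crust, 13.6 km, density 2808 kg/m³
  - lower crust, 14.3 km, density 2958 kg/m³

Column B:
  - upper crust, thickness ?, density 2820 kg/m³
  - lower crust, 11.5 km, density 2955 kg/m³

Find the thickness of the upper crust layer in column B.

Take the compensation level at the base of the deeper column (depth z_c below the surface of column A) and equate Σ ρ_i t_i down to z_c; mantle fills any gap and the z_c terms cancel.
Column A: 0.856×911.4 + 13.6×2808 + 14.3×2958 + (z_c − 28.756)×3232
Column B: 1.78×0 + x×2820 + 11.5×2955 + (z_c − 1.78 − 11.5 − x)×3232
The z_c×3232 term appears on both sides and cancels. Collect the known terms of each column as K = Σ(ρt)_known − 3232 × (depth of known layers): K_A = 81268.3584 − 3232×28.756 = −11671.0336; K_B = 33982.5 − 3232×(1.78 + 11.5) = −8938.46.
Balance: K_A = K_B − x×(3232 − 2820), so x = (K_B − K_A)/(3232 − 2820) = 2732.57/412 = 6.63 km.

6.63 km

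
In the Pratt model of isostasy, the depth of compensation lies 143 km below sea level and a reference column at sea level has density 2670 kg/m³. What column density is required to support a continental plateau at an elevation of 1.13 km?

2650 kg/m³

Pratt balance: ρ_ref D = ρ (D + h).
ρ = ρ_ref D/(D + h) = 2670 × 143 km/(143 km + 1.13 km) = 2650 kg/m³.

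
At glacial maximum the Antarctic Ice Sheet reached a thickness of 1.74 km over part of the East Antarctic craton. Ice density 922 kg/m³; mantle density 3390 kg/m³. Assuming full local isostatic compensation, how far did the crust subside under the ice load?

Isostatic balance requires: the ice load ρ_ice t is balanced by mantle displaced below, ρ_m s.
s = t ρ_ice / ρ_m = 1.74 km × 922/3390 = 0.473 km.

0.473 km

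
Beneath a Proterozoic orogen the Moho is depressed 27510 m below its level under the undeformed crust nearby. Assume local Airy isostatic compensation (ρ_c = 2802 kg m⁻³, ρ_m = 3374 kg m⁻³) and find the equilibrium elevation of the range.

5620 m

Equating mass per unit area of the two columns: ρ_c h = (ρ_m − ρ_c) r.
h = r (ρ_m − ρ_c) / ρ_c = 27510 m × (3374 − 2802) / 2802 = 5620 m.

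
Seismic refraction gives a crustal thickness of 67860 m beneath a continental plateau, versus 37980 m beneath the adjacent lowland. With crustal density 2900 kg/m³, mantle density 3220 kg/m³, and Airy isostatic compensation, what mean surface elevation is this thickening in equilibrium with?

Excess crust Δ = 67860 m − 37980 m = 29880 m, split between elevation h and root r with h + r = Δ.
Airy balance ρ_c h = (ρ_m − ρ_c) r gives r = h ρ_c/(ρ_m − ρ_c), so h (1 + ρ_c/(ρ_m − ρ_c)) = Δ, i.e. h = Δ (ρ_m − ρ_c)/ρ_m.
h = 29880 m × 320/3220 = 2970 m.

2970 m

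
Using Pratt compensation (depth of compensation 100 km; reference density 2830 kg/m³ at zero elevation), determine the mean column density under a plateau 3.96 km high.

2720 kg/m³

Pratt balance: ρ_ref D = ρ (D + h).
ρ = ρ_ref D/(D + h) = 2830 × 100 km/(100 km + 3.96 km) = 2720 kg/m³.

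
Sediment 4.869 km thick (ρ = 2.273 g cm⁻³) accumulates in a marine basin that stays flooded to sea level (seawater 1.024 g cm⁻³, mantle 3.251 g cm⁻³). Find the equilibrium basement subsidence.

2.73 km

Submarine loading: the sediment displaces seawater, and the subsidence is in turn flooded, so s (ρ_m − ρ_w) = t (ρ_sed − ρ_w).
s = 4.869 km × (2.273 − 1.024) / (3.251 − 1.024) = 2.73 km.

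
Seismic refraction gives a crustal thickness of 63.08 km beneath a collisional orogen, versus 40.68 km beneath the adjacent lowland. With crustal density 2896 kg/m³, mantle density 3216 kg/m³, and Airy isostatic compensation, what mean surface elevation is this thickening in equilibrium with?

Excess crust Δ = 63.08 km − 40.68 km = 22.4 km, split between elevation h and root r with h + r = Δ.
Airy balance ρ_c h = (ρ_m − ρ_c) r gives r = h ρ_c/(ρ_m − ρ_c), so h (1 + ρ_c/(ρ_m − ρ_c)) = Δ, i.e. h = Δ (ρ_m − ρ_c)/ρ_m.
h = 22.4 km × 320/3216 = 2.23 km.

2.23 km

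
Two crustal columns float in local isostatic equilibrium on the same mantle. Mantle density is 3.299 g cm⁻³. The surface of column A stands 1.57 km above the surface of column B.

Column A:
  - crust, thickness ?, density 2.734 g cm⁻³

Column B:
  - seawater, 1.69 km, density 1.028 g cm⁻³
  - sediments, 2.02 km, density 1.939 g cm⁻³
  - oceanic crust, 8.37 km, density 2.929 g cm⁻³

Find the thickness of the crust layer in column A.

Take the compensation level at the base of the deeper column (depth z_c below the surface of column A) and equate Σ ρ_i t_i down to z_c; mantle fills any gap and the z_c terms cancel.
Column A: x×2.734 + (z_c − 0 − x)×3.299
Column B: 1.57×0 + 1.69×1.028 + 2.02×1.939 + 8.37×2.929 + (z_c − 1.57 − 12.08)×3.299
The z_c×3.299 term appears on both sides and cancels. Collect the known terms of each column as K = Σ(ρt)_known − 3.299 × (depth of known layers): K_A = 0 − 3.299×0 = 0; K_B = 30.16983 − 3.299×(1.57 + 12.08) = −14.86152.
Balance: K_A − x×(3.299 − 2.734) = K_B, so x = (K_A − K_B)/(3.299 − 2.734) = 14.8615/0.565 = 26.3 km.

26.3 km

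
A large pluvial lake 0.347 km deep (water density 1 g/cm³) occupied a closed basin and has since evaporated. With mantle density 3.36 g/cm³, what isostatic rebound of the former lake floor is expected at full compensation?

0.103 km

u = d ρ_w/ρ_m = 0.347 km × 1/3.36 = 0.103 km.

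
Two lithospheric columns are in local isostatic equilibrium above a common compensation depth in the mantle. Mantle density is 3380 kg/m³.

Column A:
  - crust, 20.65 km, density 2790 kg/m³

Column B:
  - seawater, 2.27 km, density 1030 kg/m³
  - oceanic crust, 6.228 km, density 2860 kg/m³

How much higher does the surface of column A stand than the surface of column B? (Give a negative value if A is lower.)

1.07 km

For any compensation level in the mantle, the mantle terms cancel and isostasy reduces to e = (Σt_A − Σt_B) − (Σ(ρt)_A − Σ(ρt)_B) / ρ_m.
Σt_A = 20.65 km; Σt_B = 8.498 km; Σ(ρt)_A = 57613.5; Σ(ρt)_B = 20150.18 (in km·kg/m³).
e = (20.65 − 8.498) − (57613.5 − 20150.18) / 3380 = 1.07 km.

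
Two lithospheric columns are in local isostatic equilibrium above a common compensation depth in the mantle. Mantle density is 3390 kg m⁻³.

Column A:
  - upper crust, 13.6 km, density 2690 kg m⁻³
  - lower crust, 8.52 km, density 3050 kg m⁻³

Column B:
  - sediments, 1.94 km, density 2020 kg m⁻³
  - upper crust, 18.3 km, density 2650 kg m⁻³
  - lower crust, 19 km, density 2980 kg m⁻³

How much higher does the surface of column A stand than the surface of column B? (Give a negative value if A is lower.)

For any compensation level in the mantle, the mantle terms cancel and isostasy reduces to e = (Σt_A − Σt_B) − (Σ(ρt)_A − Σ(ρt)_B) / ρ_m.
Σt_A = 22.12 km; Σt_B = 39.24 km; Σ(ρt)_A = 62570; Σ(ρt)_B = 109033.8 (in km·kg m⁻³).
e = (22.12 − 39.24) − (62570 − 109033.8) / 3390 = −3.41 km.

−3.41 km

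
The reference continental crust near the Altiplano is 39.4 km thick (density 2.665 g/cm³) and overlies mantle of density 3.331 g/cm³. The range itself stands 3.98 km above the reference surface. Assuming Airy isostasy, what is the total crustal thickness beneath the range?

Root depth r = h ρ_c / (ρ_m − ρ_c) = 3.98 km × 2.665 / 0.666 = 15.93 km.
Total thickness = T + h + r = 39.4 km + 3.98 km + 15.93 km = 59.3 km.

59.3 km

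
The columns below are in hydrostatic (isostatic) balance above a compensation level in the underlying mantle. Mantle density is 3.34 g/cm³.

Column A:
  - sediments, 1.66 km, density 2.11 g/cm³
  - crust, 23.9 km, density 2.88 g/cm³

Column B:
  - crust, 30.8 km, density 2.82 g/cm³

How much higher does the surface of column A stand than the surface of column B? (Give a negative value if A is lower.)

−0.892 km

For any compensation level in the mantle, the mantle terms cancel and isostasy reduces to e = (Σt_A − Σt_B) − (Σ(ρt)_A − Σ(ρt)_B) / ρ_m.
Σt_A = 25.56 km; Σt_B = 30.8 km; Σ(ρt)_A = 72.3346; Σ(ρt)_B = 86.856 (in km·g/cm³).
e = (25.56 − 30.8) − (72.3346 − 86.856) / 3.34 = −0.892 km.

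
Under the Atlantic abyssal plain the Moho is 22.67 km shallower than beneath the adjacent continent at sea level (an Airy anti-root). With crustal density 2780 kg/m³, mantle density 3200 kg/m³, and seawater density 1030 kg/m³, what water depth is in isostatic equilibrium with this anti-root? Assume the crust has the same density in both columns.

5.44 km

Replacing a thickness d of crust by seawater at the top must be balanced by replacing crust with mantle at the base: d (ρ_c − ρ_w) = a (ρ_m − ρ_c).
d = a (ρ_m − ρ_c)/(ρ_c − ρ_w) = 22.67 km × 420/1750 = 5.44 km.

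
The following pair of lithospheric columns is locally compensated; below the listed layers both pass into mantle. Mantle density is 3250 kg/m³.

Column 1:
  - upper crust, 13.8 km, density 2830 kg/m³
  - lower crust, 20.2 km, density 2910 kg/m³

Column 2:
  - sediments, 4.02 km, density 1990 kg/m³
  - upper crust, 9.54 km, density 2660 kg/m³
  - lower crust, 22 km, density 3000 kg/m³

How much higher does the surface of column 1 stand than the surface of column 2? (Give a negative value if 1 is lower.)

For any compensation level in the mantle, the mantle terms cancel and isostasy reduces to e = (Σt_1 − Σt_2) − (Σ(ρt)_1 − Σ(ρt)_2) / ρ_m.
Σt_1 = 34 km; Σt_2 = 35.56 km; Σ(ρt)_1 = 97836; Σ(ρt)_2 = 99376.2 (in km·kg/m³).
e = (34 − 35.56) − (97836 − 99376.2) / 3250 = −1.09 km.

−1.09 km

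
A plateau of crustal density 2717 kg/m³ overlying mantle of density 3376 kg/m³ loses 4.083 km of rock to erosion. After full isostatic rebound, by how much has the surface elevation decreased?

Rebound u = e ρ_c/ρ_m = 4.083 km × 2717/3376 = 3.286 km.
Net surface drop = e − u = 4.083 km − 3.286 km = e (ρ_m − ρ_c)/ρ_m = 0.797 km.

0.797 km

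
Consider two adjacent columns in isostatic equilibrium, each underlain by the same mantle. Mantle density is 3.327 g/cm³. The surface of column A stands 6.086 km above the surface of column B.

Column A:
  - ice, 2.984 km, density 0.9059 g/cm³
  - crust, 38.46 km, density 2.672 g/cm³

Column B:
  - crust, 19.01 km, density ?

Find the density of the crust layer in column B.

2.69 g/cm³

Take the compensation level at the base of the deeper column (depth z_c below the surface of column A) and equate Σ ρ_i t_i down to z_c; mantle fills any gap and the z_c terms cancel.
Column A: 2.984×0.9059 + 38.46×2.672 + (z_c − 41.444)×3.327
Column B: 6.086×0 + 19.01×ρ + (z_c − 6.086 − 19.01)×3.327
The z_c×3.327 term appears on both sides and cancels. Collect the known terms of each column as K = Σ(ρt)_known − 3.327 × (depth of known layers): K_A = 105.468326 − 3.327×41.444 = −32.4158624; K_B = 0 − 3.327×(6.086 + 19.01) = −83.494392.
Balance: K_A = K_B + 19.01×ρ, so ρ = (K_A − K_B)/19.01 = 51.0785/19.01 = 2.69 g/cm³.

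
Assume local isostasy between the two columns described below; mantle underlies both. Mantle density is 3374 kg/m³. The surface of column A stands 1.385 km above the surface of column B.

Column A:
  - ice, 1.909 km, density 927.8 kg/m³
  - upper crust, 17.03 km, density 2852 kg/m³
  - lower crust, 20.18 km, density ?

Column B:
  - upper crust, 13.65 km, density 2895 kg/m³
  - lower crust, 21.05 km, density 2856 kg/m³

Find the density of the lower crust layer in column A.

2950 kg/m³

Take the compensation level at the base of the deeper column (depth z_c below the surface of column A) and equate Σ ρ_i t_i down to z_c; mantle fills any gap and the z_c terms cancel.
Column A: 1.909×927.8 + 17.03×2852 + 20.18×ρ + (z_c − 39.119)×3374
Column B: 1.385×0 + 13.65×2895 + 21.05×2856 + (z_c − 1.385 − 34.7)×3374
The z_c×3374 term appears on both sides and cancels. Collect the known terms of each column as K = Σ(ρt)_known − 3374 × (depth of known layers): K_A = 50340.7302 − 3374×39.119 = −81646.7758; K_B = 99635.55 − 3374×(1.385 + 34.7) = −22115.24.
Balance: K_A + 20.18×ρ = K_B, so ρ = (K_B − K_A)/20.18 = 59531.5/20.18 = 2950 kg/m³.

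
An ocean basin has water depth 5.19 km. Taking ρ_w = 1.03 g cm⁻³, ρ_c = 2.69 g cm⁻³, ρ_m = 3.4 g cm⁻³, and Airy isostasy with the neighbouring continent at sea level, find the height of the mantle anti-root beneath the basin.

12.1 km

In Airy isostatic equilibrium: replacing crust with seawater at the top is compensated by replacing crust with mantle at the base: d (ρ_c − ρ_w) = a (ρ_m − ρ_c).
a = d (ρ_c − ρ_w)/(ρ_m − ρ_c) = 5.19 km × 1.66/0.71 = 12.1 km.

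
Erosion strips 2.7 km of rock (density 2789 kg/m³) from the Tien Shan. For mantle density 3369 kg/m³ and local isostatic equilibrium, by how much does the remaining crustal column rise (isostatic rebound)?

Unloading: uplift u = e ρ_c/ρ_m = 2.7 km × 2789/3369 = 2.24 km.

2.24 km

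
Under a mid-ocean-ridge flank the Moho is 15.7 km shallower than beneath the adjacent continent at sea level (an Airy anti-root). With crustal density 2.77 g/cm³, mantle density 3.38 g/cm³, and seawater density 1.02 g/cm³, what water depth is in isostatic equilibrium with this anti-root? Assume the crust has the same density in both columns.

Replacing a thickness d of crust by seawater at the top must be balanced by replacing crust with mantle at the base: d (ρ_c − ρ_w) = a (ρ_m − ρ_c).
d = a (ρ_m − ρ_c)/(ρ_c − ρ_w) = 15.7 km × 0.61/1.75 = 5.47 km.

5.47 km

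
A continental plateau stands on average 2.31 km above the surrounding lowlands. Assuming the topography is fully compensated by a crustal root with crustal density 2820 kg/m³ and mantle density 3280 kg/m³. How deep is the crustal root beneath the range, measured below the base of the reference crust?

14.2 km

Balancing pressure at the compensation depth: the weight of the topography is balanced by the buoyancy of the root, ρ_c h = (ρ_m − ρ_c) r.
r = h · ρ_c / (ρ_m − ρ_c) = 2.31 km × 2820 / (3280 − 2820) = 14.2 km.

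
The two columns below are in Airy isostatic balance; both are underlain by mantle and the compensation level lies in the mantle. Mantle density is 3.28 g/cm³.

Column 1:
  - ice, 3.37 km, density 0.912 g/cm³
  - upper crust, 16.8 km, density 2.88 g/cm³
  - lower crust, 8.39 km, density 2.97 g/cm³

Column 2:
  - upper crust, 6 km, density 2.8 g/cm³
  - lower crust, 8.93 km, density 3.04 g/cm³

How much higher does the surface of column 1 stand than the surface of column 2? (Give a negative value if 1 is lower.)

For any compensation level in the mantle, the mantle terms cancel and isostasy reduces to e = (Σt_1 − Σt_2) − (Σ(ρt)_1 − Σ(ρt)_2) / ρ_m.
Σt_1 = 28.56 km; Σt_2 = 14.93 km; Σ(ρt)_1 = 76.37574; Σ(ρt)_2 = 43.9472 (in km·g/cm³).
e = (28.56 − 14.93) − (76.37574 − 43.9472) / 3.28 = 3.74 km.

3.74 km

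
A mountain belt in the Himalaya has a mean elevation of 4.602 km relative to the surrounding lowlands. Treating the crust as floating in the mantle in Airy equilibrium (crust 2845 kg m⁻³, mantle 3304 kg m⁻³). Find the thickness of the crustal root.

28.5 km

Isostatic balance requires: the weight of the topography is balanced by the buoyancy of the root, ρ_c h = (ρ_m − ρ_c) r.
r = h · ρ_c / (ρ_m − ρ_c) = 4.602 km × 2845 / (3304 − 2845) = 28.5 km.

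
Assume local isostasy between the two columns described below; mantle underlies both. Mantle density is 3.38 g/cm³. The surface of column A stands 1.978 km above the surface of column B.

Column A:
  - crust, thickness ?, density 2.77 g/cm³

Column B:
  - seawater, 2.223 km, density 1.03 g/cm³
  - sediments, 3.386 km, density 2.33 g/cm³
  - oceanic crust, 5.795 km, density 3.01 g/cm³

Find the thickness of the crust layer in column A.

28.9 km

Take the compensation level at the base of the deeper column (depth z_c below the surface of column A) and equate Σ ρ_i t_i down to z_c; mantle fills any gap and the z_c terms cancel.
Column A: x×2.77 + (z_c − 0 − x)×3.38
Column B: 1.978×0 + 2.223×1.03 + 3.386×2.33 + 5.795×3.01 + (z_c − 1.978 − 11.404)×3.38
The z_c×3.38 term appears on both sides and cancels. Collect the known terms of each column as K = Σ(ρt)_known − 3.38 × (depth of known layers): K_A = 0 − 3.38×0 = 0; K_B = 27.62202 − 3.38×(1.978 + 11.404) = −17.60914.
Balance: K_A − x×(3.38 − 2.77) = K_B, so x = (K_A − K_B)/(3.38 − 2.77) = 17.6091/0.61 = 28.9 km.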